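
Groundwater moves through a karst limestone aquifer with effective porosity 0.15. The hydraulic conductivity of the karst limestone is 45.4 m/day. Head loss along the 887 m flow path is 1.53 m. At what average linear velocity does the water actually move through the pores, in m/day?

Hydraulic gradient i = Δh / L = 1.53 / 887 = 0.001725.
Darcy flux q = K · i = 45.40 × 0.001725 = 0.07831 m/day.
Seepage velocity v = q / n_e = 0.07831 / 0.15 = 0.5221 m/day.

0.522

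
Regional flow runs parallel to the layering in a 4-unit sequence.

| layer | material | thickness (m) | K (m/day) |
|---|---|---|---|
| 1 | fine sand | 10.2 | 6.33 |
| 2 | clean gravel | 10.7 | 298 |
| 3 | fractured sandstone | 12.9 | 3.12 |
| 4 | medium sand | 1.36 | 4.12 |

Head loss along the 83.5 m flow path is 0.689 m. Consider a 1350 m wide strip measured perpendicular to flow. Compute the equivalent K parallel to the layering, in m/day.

93.8

Flow is parallel to layering, so each bed carries its own Darcy discharge and the transmissivities add.
Σ(K_i·b_i) = 6.33×10.2 + 298×10.7 + 3.12×12.9 + 4.12×1.36 = 3299 m²/day.
Total thickness b = 35.16 m, so K_eq = Σ(K_i·b_i)/b = 93.83 m/day.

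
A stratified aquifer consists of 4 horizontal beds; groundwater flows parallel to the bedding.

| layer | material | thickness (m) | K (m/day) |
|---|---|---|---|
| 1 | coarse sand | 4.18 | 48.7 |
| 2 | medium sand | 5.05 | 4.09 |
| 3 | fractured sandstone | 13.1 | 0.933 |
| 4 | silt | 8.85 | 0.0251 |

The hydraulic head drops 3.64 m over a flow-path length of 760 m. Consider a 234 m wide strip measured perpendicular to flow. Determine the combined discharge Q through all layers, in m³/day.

Flow is parallel to layering, so each bed carries its own Darcy discharge and the transmissivities add.
Σ(K_i·b_i) = 48.7×4.18 + 4.09×5.05 + 0.933×13.1 + 0.0251×8.85 = 236.7 m²/day.
Hydraulic gradient i = Δh / L = 3.64 / 760 = 0.004789.
Q = Σ(K_i·b_i) · W · i = 236.7 × 234 × 0.004789 = 265.2 m³/day.

265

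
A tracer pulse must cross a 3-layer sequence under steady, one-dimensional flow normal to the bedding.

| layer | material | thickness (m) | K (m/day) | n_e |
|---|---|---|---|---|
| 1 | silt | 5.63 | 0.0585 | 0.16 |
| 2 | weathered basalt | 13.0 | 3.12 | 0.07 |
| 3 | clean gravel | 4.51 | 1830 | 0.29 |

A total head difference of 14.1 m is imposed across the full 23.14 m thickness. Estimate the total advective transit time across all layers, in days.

With flow normal to the layers, continuity requires the same specific discharge q through every layer.
Σ(b_i/K_i) = 5.63/0.0585 + 13.0/3.12 + 4.51/1830 = 100.4 d.
q = Δh / Σ(b_i/K_i) = 14.1 / 100.4 = 0.1404 m/day.
In each layer the seepage velocity is v_i = q/n_i, so the layer transit time is t_i = b_i·n_i / q:
  layer 1 (silt): t_1 = 5.63 × 0.16 / 0.1404 = 6.415 d
  layer 2 (weathered basalt): t_2 = 13.0 × 0.07 / 0.1404 = 6.480 d
  layer 3 (clean gravel): t_3 = 4.51 × 0.29 / 0.1404 = 9.314 d
Total t = Σ t_i = 22.21 days.

22.2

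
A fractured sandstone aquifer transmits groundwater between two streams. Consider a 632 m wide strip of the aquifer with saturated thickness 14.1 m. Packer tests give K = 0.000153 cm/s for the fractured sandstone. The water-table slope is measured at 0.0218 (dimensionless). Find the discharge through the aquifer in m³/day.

Convert K: 0.000153 cm/s × 864 = 0.1322 m/day.
Cross-sectional area A = 632 × 14.1 = 8911 m².
Hydraulic gradient i = 0.0218.
Darcy's law: Q = K · A · i = 0.1322 × 8911 × 0.02180 = 25.68 m³/day.

25.7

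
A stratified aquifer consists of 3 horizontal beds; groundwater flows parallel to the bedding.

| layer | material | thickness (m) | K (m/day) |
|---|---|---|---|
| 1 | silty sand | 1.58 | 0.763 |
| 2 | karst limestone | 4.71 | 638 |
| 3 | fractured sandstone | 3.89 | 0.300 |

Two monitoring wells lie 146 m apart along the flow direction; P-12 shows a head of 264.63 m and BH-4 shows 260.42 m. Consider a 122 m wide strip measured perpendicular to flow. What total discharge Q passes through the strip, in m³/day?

10600

Flow is parallel to layering, so each bed carries its own Darcy discharge and the transmissivities add.
Σ(K_i·b_i) = 0.763×1.58 + 638×4.71 + 0.300×3.89 = 3007 m²/day.
Hydraulic gradient i = (264.63 − 260.42) / 146 = 4.21 / 146 = 0.02884.
Q = Σ(K_i·b_i) · W · i = 3007 × 122 × 0.02884 = 10580 m³/day.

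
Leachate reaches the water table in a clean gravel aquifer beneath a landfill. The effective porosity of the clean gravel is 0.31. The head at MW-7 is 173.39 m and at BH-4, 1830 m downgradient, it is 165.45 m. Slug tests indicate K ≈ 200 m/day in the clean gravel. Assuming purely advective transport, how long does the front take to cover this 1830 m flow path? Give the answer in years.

1.79

Hydraulic gradient i = (173.39 − 165.45) / 1830 = 7.94 / 1830 = 0.004339.
Darcy flux q = K · i = 200.0 × 0.004339 = 0.8678 m/day.
Seepage velocity v = q / n_e = 0.8678 / 0.31 = 2.799 m/day.
Travel time t = L / v = 1830 / 2.799 = 653.8 days = 1.790 years.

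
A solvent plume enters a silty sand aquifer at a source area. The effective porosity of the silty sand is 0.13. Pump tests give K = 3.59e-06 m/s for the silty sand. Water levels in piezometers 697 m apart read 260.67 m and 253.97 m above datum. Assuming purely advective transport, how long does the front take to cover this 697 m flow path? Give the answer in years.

Convert K: 3.59e-06 m/s × 86400 = 0.3102 m/day.
Hydraulic gradient i = (260.67 − 253.97) / 697 = 6.7 / 697 = 0.009613.
Darcy flux q = K · i = 0.3102 × 0.009613 = 0.002982 m/day.
Seepage velocity v = q / n_e = 0.002982 / 0.13 = 0.02294 m/day.
Travel time t = L / v = 697 / 0.02294 = 30390 days = 83.20 years.

83.2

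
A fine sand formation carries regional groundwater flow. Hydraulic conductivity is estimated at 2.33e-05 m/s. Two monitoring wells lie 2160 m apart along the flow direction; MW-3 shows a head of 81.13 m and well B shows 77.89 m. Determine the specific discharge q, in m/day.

Convert K: 2.33e-05 m/s × 86400 = 2.013 m/day.
Hydraulic gradient i = (81.13 − 77.89) / 2160 = 3.24 / 2160 = 0.001500.
Specific discharge q = K · i = 2.013 × 0.001500 = 0.003020 m/day.

0.00302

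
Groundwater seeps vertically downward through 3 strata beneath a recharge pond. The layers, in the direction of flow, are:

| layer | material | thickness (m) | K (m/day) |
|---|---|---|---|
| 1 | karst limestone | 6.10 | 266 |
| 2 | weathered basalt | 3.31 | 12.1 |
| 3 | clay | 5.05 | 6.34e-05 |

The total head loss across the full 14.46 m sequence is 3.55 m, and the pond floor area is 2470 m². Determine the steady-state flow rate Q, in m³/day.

Flow is perpendicular to layering, so the layers act in series and the equivalent K is the thickness-weighted harmonic mean.
Total thickness L = 6.10 + 3.31 + 5.05 = 14.46 m.
Σ(b_i/K_i) = 6.10/266 + 3.31/12.1 + 5.05/6.34e-05 = 79653 d.
K_eq = L / Σ(b_i/K_i) = 14.46 / 79653 = 0.0001815 m/day.
Q = K_eq · A · (Δh/L) = 0.0001815 × 2470 × (3.55/14.46) = 0.1101 m³/day.

0.110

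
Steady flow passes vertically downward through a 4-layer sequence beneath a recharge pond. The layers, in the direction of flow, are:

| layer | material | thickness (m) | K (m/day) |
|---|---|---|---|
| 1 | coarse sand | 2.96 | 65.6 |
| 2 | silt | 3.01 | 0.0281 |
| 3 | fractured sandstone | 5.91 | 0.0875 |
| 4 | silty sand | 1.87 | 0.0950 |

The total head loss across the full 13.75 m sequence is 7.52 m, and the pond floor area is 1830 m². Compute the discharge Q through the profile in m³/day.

70.8

Flow is perpendicular to layering, so the layers act in series and the equivalent K is the thickness-weighted harmonic mean.
Total thickness L = 2.96 + 3.01 + 5.91 + 1.87 = 13.75 m.
Σ(b_i/K_i) = 2.96/65.6 + 3.01/0.0281 + 5.91/0.0875 + 1.87/0.0950 = 194.4 d.
K_eq = L / Σ(b_i/K_i) = 13.75 / 194.4 = 0.07073 m/day.
Q = K_eq · A · (Δh/L) = 0.07073 × 1830 × (7.52/13.75) = 70.79 m³/day.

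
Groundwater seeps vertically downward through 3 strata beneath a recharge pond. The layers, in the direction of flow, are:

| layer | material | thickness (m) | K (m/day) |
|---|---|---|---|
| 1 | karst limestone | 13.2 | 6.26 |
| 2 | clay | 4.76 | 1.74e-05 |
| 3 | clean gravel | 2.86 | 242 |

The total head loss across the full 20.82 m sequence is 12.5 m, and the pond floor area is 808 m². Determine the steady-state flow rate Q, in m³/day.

0.0369

Flow is perpendicular to layering, so the layers act in series and the equivalent K is the thickness-weighted harmonic mean.
Total thickness L = 13.2 + 4.76 + 2.86 = 20.82 m.
Σ(b_i/K_i) = 13.2/6.26 + 4.76/1.74e-05 + 2.86/242 = 2.736e+05 d.
K_eq = L / Σ(b_i/K_i) = 20.82 / 2.736e+05 = 7.611e-05 m/day.
Q = K_eq · A · (Δh/L) = 7.611e-05 × 808 × (12.5/20.82) = 0.03692 m³/day.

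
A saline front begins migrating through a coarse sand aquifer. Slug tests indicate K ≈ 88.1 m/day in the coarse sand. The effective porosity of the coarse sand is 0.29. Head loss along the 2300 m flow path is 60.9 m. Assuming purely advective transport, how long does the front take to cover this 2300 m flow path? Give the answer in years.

0.783

Hydraulic gradient i = Δh / L = 60.9 / 2300 = 0.02648.
Darcy flux q = K · i = 88.10 × 0.02648 = 2.333 m/day.
Seepage velocity v = q / n_e = 2.333 / 0.29 = 8.044 m/day.
Travel time t = L / v = 2300 / 8.044 = 285.9 days = 0.7828 years.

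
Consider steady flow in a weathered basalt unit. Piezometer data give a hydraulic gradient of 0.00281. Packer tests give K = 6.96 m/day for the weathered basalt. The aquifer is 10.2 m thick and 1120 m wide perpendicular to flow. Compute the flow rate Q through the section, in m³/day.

Cross-sectional area A = 1120 × 10.2 = 11424 m².
Hydraulic gradient i = 0.00281.
Darcy's law: Q = K · A · i = 6.960 × 11424 × 0.002810 = 223.4 m³/day.

223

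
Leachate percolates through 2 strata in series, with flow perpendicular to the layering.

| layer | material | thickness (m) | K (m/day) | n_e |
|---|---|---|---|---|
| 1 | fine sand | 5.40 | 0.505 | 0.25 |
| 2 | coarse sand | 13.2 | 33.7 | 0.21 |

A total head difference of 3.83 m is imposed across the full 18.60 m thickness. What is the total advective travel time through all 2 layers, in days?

With flow normal to the layers, continuity requires the same specific discharge q through every layer.
Σ(b_i/K_i) = 5.40/0.505 + 13.2/33.7 = 11.08 d.
q = Δh / Σ(b_i/K_i) = 3.83 / 11.08 = 0.3455 m/day.
In each layer the seepage velocity is v_i = q/n_i, so the layer transit time is t_i = b_i·n_i / q:
  layer 1 (fine sand): t_1 = 5.40 × 0.25 / 0.3455 = 3.907 d
  layer 2 (coarse sand): t_2 = 13.2 × 0.21 / 0.3455 = 8.023 d
Total t = Σ t_i = 11.93 days.

11.9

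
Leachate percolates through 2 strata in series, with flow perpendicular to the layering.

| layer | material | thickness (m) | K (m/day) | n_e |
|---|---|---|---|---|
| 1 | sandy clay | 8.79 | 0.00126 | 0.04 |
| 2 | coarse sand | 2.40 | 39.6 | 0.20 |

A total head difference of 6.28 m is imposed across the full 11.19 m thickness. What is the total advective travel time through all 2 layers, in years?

With flow normal to the layers, continuity requires the same specific discharge q through every layer.
Σ(b_i/K_i) = 8.79/0.00126 + 2.40/39.6 = 6976 d.
q = Δh / Σ(b_i/K_i) = 6.28 / 6976 = 0.0009002 m/day.
In each layer the seepage velocity is v_i = q/n_i, so the layer transit time is t_i = b_i·n_i / q:
  layer 1 (sandy clay): t_1 = 8.79 × 0.04 / 0.0009002 = 390.6 d
  layer 2 (coarse sand): t_2 = 2.40 × 0.20 / 0.0009002 = 533.2 d
Total t = Σ t_i = 923.8 days = 2.529 years.

2.53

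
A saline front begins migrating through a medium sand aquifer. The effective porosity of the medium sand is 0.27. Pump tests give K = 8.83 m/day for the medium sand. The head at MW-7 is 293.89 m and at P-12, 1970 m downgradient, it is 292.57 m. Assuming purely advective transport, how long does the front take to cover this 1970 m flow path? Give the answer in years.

Hydraulic gradient i = (293.89 − 292.57) / 1970 = 1.32 / 1970 = 0.0006701.
Darcy flux q = K · i = 8.830 × 0.0006701 = 0.005917 m/day.
Seepage velocity v = q / n_e = 0.005917 / 0.27 = 0.02191 m/day.
Travel time t = L / v = 1970 / 0.02191 = 89900 days = 246.1 years.

246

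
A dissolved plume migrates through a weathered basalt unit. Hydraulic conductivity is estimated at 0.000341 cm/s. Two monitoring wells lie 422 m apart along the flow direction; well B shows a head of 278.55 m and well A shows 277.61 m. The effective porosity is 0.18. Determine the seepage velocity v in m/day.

0.00365

Convert K: 0.000341 cm/s × 864 = 0.2946 m/day.
Hydraulic gradient i = (278.55 − 277.61) / 422 = 0.94 / 422 = 0.002227.
Darcy flux q = K · i = 0.2946 × 0.002227 = 0.0006563 m/day.
Seepage velocity v = q / n_e = 0.0006563 / 0.18 = 0.003646 m/day.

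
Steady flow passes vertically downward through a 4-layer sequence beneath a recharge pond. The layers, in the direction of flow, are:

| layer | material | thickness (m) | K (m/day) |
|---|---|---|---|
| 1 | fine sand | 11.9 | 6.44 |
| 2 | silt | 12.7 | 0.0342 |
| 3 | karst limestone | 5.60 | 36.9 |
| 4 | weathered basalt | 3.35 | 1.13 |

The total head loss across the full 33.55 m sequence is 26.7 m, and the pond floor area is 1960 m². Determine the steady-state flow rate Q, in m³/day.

Flow is perpendicular to layering, so the layers act in series and the equivalent K is the thickness-weighted harmonic mean.
Total thickness L = 11.9 + 12.7 + 5.60 + 3.35 = 33.55 m.
Σ(b_i/K_i) = 11.9/6.44 + 12.7/0.0342 + 5.60/36.9 + 3.35/1.13 = 376.3 d.
K_eq = L / Σ(b_i/K_i) = 33.55 / 376.3 = 0.08916 m/day.
Q = K_eq · A · (Δh/L) = 0.08916 × 1960 × (26.7/33.55) = 139.1 m³/day.

139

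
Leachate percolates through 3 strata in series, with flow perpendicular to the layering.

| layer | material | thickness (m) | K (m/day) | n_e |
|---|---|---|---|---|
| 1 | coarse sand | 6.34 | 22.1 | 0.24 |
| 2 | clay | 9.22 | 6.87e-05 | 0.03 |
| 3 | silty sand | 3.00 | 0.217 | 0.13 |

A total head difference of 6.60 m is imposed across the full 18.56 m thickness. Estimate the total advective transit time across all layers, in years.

122

With flow normal to the layers, continuity requires the same specific discharge q through every layer.
Σ(b_i/K_i) = 6.34/22.1 + 9.22/6.87e-05 + 3.00/0.217 = 1.342e+05 d.
q = Δh / Σ(b_i/K_i) = 6.60 / 1.342e+05 = 4.917e-05 m/day.
In each layer the seepage velocity is v_i = q/n_i, so the layer transit time is t_i = b_i·n_i / q:
  layer 1 (coarse sand): t_1 = 6.34 × 0.24 / 4.917e-05 = 30944 d
  layer 2 (clay): t_2 = 9.22 × 0.03 / 4.917e-05 = 5625 d
  layer 3 (silty sand): t_3 = 3.00 × 0.13 / 4.917e-05 = 7931 d
Total t = Σ t_i = 44500 days = 121.8 years.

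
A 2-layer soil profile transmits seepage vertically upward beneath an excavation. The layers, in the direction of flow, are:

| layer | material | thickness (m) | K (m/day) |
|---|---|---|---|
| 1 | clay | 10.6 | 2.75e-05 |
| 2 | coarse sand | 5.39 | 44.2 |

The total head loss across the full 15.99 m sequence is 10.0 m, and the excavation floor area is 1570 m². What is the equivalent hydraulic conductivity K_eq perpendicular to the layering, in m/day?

4.15e-05

Flow is perpendicular to layering, so the layers act in series and the equivalent K is the thickness-weighted harmonic mean.
Total thickness L = 10.6 + 5.39 = 15.99 m.
Σ(b_i/K_i) = 10.6/2.75e-05 + 5.39/44.2 = 3.855e+05 d.
K_eq = L / Σ(b_i/K_i) = 15.99 / 3.855e+05 = 4.148e-05 m/day.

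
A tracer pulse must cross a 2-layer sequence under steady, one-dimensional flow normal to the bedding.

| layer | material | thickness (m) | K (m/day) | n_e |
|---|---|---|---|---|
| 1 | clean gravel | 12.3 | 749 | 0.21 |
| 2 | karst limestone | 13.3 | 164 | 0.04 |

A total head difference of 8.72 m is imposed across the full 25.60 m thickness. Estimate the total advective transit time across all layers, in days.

With flow normal to the layers, continuity requires the same specific discharge q through every layer.
Σ(b_i/K_i) = 12.3/749 + 13.3/164 = 0.09752 d.
q = Δh / Σ(b_i/K_i) = 8.72 / 0.09752 = 89.42 m/day.
In each layer the seepage velocity is v_i = q/n_i, so the layer transit time is t_i = b_i·n_i / q:
  layer 1 (clean gravel): t_1 = 12.3 × 0.21 / 89.42 = 0.02889 d
  layer 2 (karst limestone): t_2 = 13.3 × 0.04 / 89.42 = 0.005950 d
Total t = Σ t_i = 0.03484 days.

0.0348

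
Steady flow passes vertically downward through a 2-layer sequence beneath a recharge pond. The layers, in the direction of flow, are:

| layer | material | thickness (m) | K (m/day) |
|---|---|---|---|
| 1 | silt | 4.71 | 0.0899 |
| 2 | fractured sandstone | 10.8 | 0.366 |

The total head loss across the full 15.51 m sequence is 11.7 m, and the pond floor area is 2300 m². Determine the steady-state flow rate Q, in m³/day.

Flow is perpendicular to layering, so the layers act in series and the equivalent K is the thickness-weighted harmonic mean.
Total thickness L = 4.71 + 10.8 = 15.51 m.
Σ(b_i/K_i) = 4.71/0.0899 + 10.8/0.366 = 81.90 d.
K_eq = L / Σ(b_i/K_i) = 15.51 / 81.90 = 0.1894 m/day.
Q = K_eq · A · (Δh/L) = 0.1894 × 2300 × (11.7/15.51) = 328.6 m³/day.

329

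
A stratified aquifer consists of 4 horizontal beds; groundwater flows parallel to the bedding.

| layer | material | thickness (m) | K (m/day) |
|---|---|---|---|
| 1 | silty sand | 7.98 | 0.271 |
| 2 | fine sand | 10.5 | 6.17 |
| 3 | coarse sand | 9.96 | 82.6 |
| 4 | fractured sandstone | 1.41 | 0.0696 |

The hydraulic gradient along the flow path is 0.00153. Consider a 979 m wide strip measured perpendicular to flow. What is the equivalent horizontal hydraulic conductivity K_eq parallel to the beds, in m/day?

29.8

Flow is parallel to layering, so each bed carries its own Darcy discharge and the transmissivities add.
Σ(K_i·b_i) = 0.271×7.98 + 6.17×10.5 + 82.6×9.96 + 0.0696×1.41 = 889.7 m²/day.
Total thickness b = 29.85 m, so K_eq = Σ(K_i·b_i)/b = 29.81 m/day.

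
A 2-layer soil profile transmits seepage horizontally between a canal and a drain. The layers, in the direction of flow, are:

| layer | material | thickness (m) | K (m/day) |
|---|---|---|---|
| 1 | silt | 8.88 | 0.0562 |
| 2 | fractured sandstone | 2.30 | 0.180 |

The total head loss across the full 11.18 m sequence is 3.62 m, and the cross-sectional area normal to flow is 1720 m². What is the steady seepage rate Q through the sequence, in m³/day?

Flow is perpendicular to layering, so the layers act in series and the equivalent K is the thickness-weighted harmonic mean.
Total thickness L = 8.88 + 2.30 = 11.18 m.
Σ(b_i/K_i) = 8.88/0.0562 + 2.30/0.180 = 170.8 d.
K_eq = L / Σ(b_i/K_i) = 11.18 / 170.8 = 0.06546 m/day.
Q = K_eq · A · (Δh/L) = 0.06546 × 1720 × (3.62/11.18) = 36.46 m³/day.

36.5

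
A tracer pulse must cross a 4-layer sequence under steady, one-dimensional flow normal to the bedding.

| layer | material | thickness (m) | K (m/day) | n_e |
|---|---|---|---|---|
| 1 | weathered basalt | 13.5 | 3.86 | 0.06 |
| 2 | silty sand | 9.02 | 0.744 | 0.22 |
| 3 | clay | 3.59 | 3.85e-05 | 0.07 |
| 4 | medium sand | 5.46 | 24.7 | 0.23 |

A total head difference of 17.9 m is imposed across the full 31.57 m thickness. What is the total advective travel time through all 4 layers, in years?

61.4

With flow normal to the layers, continuity requires the same specific discharge q through every layer.
Σ(b_i/K_i) = 13.5/3.86 + 9.02/0.744 + 3.59/3.85e-05 + 5.46/24.7 = 93263 d.
q = Δh / Σ(b_i/K_i) = 17.9 / 93263 = 0.0001919 m/day.
In each layer the seepage velocity is v_i = q/n_i, so the layer transit time is t_i = b_i·n_i / q:
  layer 1 (weathered basalt): t_1 = 13.5 × 0.06 / 0.0001919 = 4220 d
  layer 2 (silty sand): t_2 = 9.02 × 0.22 / 0.0001919 = 10339 d
  layer 3 (clay): t_3 = 3.59 × 0.07 / 0.0001919 = 1309 d
  layer 4 (medium sand): t_4 = 5.46 × 0.23 / 0.0001919 = 6543 d
Total t = Σ t_i = 22412 days = 61.36 years.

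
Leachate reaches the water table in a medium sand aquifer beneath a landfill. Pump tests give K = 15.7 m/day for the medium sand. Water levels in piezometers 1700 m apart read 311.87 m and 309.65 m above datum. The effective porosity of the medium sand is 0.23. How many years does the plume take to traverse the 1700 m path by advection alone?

Hydraulic gradient i = (311.87 − 309.65) / 1700 = 2.22 / 1700 = 0.001306.
Darcy flux q = K · i = 15.70 × 0.001306 = 0.02050 m/day.
Seepage velocity v = q / n_e = 0.02050 / 0.23 = 0.08914 m/day.
Travel time t = L / v = 1700 / 0.08914 = 19071 days = 52.21 years.

52.2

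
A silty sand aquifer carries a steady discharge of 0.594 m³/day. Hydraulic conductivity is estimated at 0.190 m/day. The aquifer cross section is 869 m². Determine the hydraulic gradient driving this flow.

From Q = K·A·i, i = Q / (K·A) = 0.594 / (0.1900 × 869.0) = 0.003598.

0.00360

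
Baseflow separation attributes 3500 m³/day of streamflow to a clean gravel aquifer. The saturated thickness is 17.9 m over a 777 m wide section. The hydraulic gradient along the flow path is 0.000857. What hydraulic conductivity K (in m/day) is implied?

294

Cross-sectional area A = 777 × 17.9 = 13908 m².
Hydraulic gradient i = 0.000857.
From Q = K·A·i, K = Q / (A·i) = 3500 / (13908 × 0.0008570) = 293.6 m/day.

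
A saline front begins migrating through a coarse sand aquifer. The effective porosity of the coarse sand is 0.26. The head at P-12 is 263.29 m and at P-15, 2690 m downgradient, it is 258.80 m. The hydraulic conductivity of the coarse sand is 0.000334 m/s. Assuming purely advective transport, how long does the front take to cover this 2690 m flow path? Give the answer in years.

39.8

Convert K: 0.000334 m/s × 86400 = 28.86 m/day.
Hydraulic gradient i = (263.29 − 258.80) / 2690 = 4.49 / 2690 = 0.001669.
Darcy flux q = K · i = 28.86 × 0.001669 = 0.04817 m/day.
Seepage velocity v = q / n_e = 0.04817 / 0.26 = 0.1853 m/day.
Travel time t = L / v = 2690 / 0.1853 = 14520 days = 39.75 years.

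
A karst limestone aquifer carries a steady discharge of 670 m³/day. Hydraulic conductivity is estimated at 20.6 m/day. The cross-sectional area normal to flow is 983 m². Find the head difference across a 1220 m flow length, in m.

From Q = K·A·i, i = Q / (K·A) = 670 / (20.60 × 983.0) = 0.03309.
Head loss Δh = i · L = 0.03309 × 1220 = 40.37 m.

40.4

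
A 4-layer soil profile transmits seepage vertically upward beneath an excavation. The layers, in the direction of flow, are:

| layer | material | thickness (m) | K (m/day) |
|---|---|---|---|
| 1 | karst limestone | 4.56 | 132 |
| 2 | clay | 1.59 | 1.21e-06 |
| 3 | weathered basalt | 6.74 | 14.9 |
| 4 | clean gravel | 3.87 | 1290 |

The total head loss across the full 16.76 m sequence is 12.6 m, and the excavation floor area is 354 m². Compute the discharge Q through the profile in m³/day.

0.00339

Flow is perpendicular to layering, so the layers act in series and the equivalent K is the thickness-weighted harmonic mean.
Total thickness L = 4.56 + 1.59 + 6.74 + 3.87 = 16.76 m.
Σ(b_i/K_i) = 4.56/132 + 1.59/1.21e-06 + 6.74/14.9 + 3.87/1290 = 1.314e+06 d.
K_eq = L / Σ(b_i/K_i) = 16.76 / 1.314e+06 = 1.275e-05 m/day.
Q = K_eq · A · (Δh/L) = 1.275e-05 × 354 × (12.6/16.76) = 0.003394 m³/day.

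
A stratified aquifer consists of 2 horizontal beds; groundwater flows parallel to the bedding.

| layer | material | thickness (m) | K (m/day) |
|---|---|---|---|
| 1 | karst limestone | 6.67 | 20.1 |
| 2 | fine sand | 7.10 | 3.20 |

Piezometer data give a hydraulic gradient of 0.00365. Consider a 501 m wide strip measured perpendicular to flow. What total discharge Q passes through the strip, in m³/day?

287

Flow is parallel to layering, so each bed carries its own Darcy discharge and the transmissivities add.
Σ(K_i·b_i) = 20.1×6.67 + 3.20×7.10 = 156.8 m²/day.
Hydraulic gradient i = 0.00365.
Q = Σ(K_i·b_i) · W · i = 156.8 × 501 × 0.003650 = 286.7 m³/day.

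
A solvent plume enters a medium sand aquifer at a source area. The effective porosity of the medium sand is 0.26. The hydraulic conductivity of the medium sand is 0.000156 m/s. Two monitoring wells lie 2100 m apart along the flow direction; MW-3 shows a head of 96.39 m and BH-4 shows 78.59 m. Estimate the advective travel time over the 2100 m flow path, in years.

Convert K: 0.000156 m/s × 86400 = 13.48 m/day.
Hydraulic gradient i = (96.39 − 78.59) / 2100 = 17.8 / 2100 = 0.008476.
Darcy flux q = K · i = 13.48 × 0.008476 = 0.1142 m/day.
Seepage velocity v = q / n_e = 0.1142 / 0.26 = 0.4394 m/day.
Travel time t = L / v = 2100 / 0.4394 = 4779 days = 13.08 years.

13.1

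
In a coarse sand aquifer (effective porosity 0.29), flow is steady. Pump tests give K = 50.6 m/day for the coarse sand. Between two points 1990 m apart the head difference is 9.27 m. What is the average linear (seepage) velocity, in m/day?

Hydraulic gradient i = Δh / L = 9.27 / 1990 = 0.004658.
Darcy flux q = K · i = 50.60 × 0.004658 = 0.2357 m/day.
Seepage velocity v = q / n_e = 0.2357 / 0.29 = 0.8128 m/day.

0.813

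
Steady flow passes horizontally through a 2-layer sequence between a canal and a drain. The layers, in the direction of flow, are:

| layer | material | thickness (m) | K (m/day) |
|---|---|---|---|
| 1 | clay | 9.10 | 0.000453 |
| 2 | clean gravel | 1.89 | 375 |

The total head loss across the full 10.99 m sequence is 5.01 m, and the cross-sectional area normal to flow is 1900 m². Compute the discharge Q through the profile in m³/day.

0.474

Flow is perpendicular to layering, so the layers act in series and the equivalent K is the thickness-weighted harmonic mean.
Total thickness L = 9.10 + 1.89 = 10.99 m.
Σ(b_i/K_i) = 9.10/0.000453 + 1.89/375 = 20088 d.
K_eq = L / Σ(b_i/K_i) = 10.99 / 20088 = 0.0005471 m/day.
Q = K_eq · A · (Δh/L) = 0.0005471 × 1900 × (5.01/10.99) = 0.4739 m³/day.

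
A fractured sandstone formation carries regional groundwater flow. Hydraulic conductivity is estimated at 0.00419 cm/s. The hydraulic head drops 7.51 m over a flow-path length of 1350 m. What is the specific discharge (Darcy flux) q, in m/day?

0.0201

Convert K: 0.00419 cm/s × 864 = 3.620 m/day.
Hydraulic gradient i = Δh / L = 7.51 / 1350 = 0.005563.
Specific discharge q = K · i = 3.620 × 0.005563 = 0.02014 m/day.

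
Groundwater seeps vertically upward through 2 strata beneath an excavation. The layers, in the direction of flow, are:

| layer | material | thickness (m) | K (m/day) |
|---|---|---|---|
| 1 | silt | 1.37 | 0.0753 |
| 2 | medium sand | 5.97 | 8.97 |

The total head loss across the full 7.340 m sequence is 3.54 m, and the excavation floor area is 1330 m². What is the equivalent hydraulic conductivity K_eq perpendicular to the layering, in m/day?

Flow is perpendicular to layering, so the layers act in series and the equivalent K is the thickness-weighted harmonic mean.
Total thickness L = 1.37 + 5.97 = 7.340 m.
Σ(b_i/K_i) = 1.37/0.0753 + 5.97/8.97 = 18.86 d.
K_eq = L / Σ(b_i/K_i) = 7.340 / 18.86 = 0.3892 m/day.

0.389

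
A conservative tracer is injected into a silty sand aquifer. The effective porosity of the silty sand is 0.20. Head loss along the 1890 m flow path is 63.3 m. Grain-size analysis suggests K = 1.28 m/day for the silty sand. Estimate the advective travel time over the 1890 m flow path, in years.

Hydraulic gradient i = Δh / L = 63.3 / 1890 = 0.03349.
Darcy flux q = K · i = 1.280 × 0.03349 = 0.04287 m/day.
Seepage velocity v = q / n_e = 0.04287 / 0.20 = 0.2143 m/day.
Travel time t = L / v = 1890 / 0.2143 = 8817 days = 24.14 years.

24.1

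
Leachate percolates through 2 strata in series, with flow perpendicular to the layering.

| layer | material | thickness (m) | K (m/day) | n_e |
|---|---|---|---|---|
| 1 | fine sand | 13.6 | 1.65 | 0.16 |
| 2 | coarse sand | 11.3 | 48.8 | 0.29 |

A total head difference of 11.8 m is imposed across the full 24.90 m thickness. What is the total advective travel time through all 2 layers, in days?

With flow normal to the layers, continuity requires the same specific discharge q through every layer.
Σ(b_i/K_i) = 13.6/1.65 + 11.3/48.8 = 8.474 d.
q = Δh / Σ(b_i/K_i) = 11.8 / 8.474 = 1.392 m/day.
In each layer the seepage velocity is v_i = q/n_i, so the layer transit time is t_i = b_i·n_i / q:
  layer 1 (fine sand): t_1 = 13.6 × 0.16 / 1.392 = 1.563 d
  layer 2 (coarse sand): t_2 = 11.3 × 0.29 / 1.392 = 2.353 d
Total t = Σ t_i = 3.916 days.

3.92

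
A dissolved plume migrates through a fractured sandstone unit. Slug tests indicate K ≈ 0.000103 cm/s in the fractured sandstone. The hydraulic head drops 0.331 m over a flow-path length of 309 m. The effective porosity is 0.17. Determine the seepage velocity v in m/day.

0.000561

Convert K: 0.000103 cm/s × 864 = 0.08899 m/day.
Hydraulic gradient i = Δh / L = 0.331 / 309 = 0.001071.
Darcy flux q = K · i = 0.08899 × 0.001071 = 9.533e-05 m/day.
Seepage velocity v = q / n_e = 9.533e-05 / 0.17 = 0.0005608 m/day.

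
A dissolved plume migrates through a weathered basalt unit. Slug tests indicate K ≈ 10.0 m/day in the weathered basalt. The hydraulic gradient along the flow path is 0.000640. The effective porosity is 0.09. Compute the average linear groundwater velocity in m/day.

Hydraulic gradient i = 0.000640.
Darcy flux q = K · i = 10.00 × 0.0006400 = 0.006400 m/day.
Seepage velocity v = q / n_e = 0.006400 / 0.09 = 0.07111 m/day.

0.0711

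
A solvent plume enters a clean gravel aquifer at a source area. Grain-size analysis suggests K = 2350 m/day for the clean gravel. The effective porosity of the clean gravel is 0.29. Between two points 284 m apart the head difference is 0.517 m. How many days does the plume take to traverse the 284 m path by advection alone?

19.3

Hydraulic gradient i = Δh / L = 0.517 / 284 = 0.001820.
Darcy flux q = K · i = 2350 × 0.001820 = 4.278 m/day.
Seepage velocity v = q / n_e = 4.278 / 0.29 = 14.75 m/day.
Travel time t = L / v = 284 / 14.75 = 19.25 days.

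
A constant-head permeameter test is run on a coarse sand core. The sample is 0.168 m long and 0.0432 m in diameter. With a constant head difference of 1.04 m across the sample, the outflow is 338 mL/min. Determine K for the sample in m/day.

Cross-sectional area A = π·(d/2)² = π × (0.0432/2)² = 0.001466 m².
Convert discharge: 338 mL/min = 5.633e-06 m³/s.
Darcy's law rearranged: K = Q·L / (A·Δh) = 5.633e-06 × 0.168 / (0.001466 × 1.04) = 0.0006208 m/s = 53.64 m/day.

53.6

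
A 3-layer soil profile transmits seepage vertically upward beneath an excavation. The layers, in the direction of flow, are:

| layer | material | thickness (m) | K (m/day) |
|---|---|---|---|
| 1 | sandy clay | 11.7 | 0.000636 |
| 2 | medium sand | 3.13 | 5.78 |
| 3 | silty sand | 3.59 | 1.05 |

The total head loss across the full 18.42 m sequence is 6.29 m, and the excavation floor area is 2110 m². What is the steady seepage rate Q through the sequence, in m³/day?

0.721

Flow is perpendicular to layering, so the layers act in series and the equivalent K is the thickness-weighted harmonic mean.
Total thickness L = 11.7 + 3.13 + 3.59 = 18.42 m.
Σ(b_i/K_i) = 11.7/0.000636 + 3.13/5.78 + 3.59/1.05 = 18400 d.
K_eq = L / Σ(b_i/K_i) = 18.42 / 18400 = 0.001001 m/day.
Q = K_eq · A · (Δh/L) = 0.001001 × 2110 × (6.29/18.42) = 0.7213 m³/day.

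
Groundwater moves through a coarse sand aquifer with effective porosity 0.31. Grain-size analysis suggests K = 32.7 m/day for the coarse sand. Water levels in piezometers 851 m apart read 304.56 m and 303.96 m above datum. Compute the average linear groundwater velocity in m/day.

Hydraulic gradient i = (304.56 − 303.96) / 851 = 0.6 / 851 = 0.0007051.
Darcy flux q = K · i = 32.70 × 0.0007051 = 0.02306 m/day.
Seepage velocity v = q / n_e = 0.02306 / 0.31 = 0.07437 m/day.

0.0744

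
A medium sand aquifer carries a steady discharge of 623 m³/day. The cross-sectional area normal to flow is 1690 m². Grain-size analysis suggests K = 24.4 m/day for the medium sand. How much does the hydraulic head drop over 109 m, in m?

From Q = K·A·i, i = Q / (K·A) = 623 / (24.40 × 1690) = 0.01511.
Head loss Δh = i · L = 0.01511 × 109 = 1.647 m.

1.65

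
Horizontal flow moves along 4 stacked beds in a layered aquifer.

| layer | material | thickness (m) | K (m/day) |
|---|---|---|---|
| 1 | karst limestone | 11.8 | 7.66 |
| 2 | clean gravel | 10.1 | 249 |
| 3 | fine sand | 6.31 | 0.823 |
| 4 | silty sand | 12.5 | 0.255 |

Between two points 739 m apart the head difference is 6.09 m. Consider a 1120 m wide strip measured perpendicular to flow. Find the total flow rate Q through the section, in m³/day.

Flow is parallel to layering, so each bed carries its own Darcy discharge and the transmissivities add.
Σ(K_i·b_i) = 7.66×11.8 + 249×10.1 + 0.823×6.31 + 0.255×12.5 = 2614 m²/day.
Hydraulic gradient i = Δh / L = 6.09 / 739 = 0.008241.
Q = Σ(K_i·b_i) · W · i = 2614 × 1120 × 0.008241 = 24124 m³/day.

24100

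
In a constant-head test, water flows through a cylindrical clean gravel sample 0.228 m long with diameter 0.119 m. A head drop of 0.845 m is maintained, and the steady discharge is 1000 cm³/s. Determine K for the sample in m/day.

Cross-sectional area A = π·(d/2)² = π × (0.119/2)² = 0.01112 m².
Convert discharge: 1000 cm³/s = 0.001000 m³/s.
Darcy's law rearranged: K = Q·L / (A·Δh) = 0.001000 × 0.228 / (0.01112 × 0.845) = 0.02426 m/s = 2096 m/day.

2100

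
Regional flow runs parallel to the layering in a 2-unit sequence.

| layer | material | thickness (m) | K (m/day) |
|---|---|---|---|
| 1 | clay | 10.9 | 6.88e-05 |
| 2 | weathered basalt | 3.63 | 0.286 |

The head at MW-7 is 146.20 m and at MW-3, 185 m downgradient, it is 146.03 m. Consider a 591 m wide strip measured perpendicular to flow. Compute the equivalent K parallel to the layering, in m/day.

0.0715

Flow is parallel to layering, so each bed carries its own Darcy discharge and the transmissivities add.
Σ(K_i·b_i) = 6.88e-05×10.9 + 0.286×3.63 = 1.039 m²/day.
Total thickness b = 14.53 m, so K_eq = Σ(K_i·b_i)/b = 0.07150 m/day.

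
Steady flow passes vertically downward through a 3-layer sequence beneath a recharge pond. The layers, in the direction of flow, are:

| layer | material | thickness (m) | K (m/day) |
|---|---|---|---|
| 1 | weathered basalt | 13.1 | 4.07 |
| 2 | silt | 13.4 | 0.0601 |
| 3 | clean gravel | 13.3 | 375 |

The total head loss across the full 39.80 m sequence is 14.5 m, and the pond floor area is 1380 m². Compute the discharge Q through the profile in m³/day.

Flow is perpendicular to layering, so the layers act in series and the equivalent K is the thickness-weighted harmonic mean.
Total thickness L = 13.1 + 13.4 + 13.3 = 39.80 m.
Σ(b_i/K_i) = 13.1/4.07 + 13.4/0.0601 + 13.3/375 = 226.2 d.
K_eq = L / Σ(b_i/K_i) = 39.80 / 226.2 = 0.1759 m/day.
Q = K_eq · A · (Δh/L) = 0.1759 × 1380 × (14.5/39.80) = 88.46 m³/day.

88.5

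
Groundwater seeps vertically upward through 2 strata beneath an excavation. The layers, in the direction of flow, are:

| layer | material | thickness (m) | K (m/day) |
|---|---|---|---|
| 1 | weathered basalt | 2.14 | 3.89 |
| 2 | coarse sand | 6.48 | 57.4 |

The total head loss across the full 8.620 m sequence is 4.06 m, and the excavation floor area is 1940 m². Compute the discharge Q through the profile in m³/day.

11900

Flow is perpendicular to layering, so the layers act in series and the equivalent K is the thickness-weighted harmonic mean.
Total thickness L = 2.14 + 6.48 = 8.620 m.
Σ(b_i/K_i) = 2.14/3.89 + 6.48/57.4 = 0.6630 d.
K_eq = L / Σ(b_i/K_i) = 8.620 / 0.6630 = 13.00 m/day.
Q = K_eq · A · (Δh/L) = 13.00 × 1940 × (4.06/8.620) = 11880 m³/day.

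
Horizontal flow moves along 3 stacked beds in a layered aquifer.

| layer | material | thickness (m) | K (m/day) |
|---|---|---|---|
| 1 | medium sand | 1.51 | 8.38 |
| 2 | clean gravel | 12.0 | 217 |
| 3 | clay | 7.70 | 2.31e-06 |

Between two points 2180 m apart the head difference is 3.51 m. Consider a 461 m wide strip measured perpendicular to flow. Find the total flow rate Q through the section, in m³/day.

Flow is parallel to layering, so each bed carries its own Darcy discharge and the transmissivities add.
Σ(K_i·b_i) = 8.38×1.51 + 217×12.0 + 2.31e-06×7.70 = 2617 m²/day.
Hydraulic gradient i = Δh / L = 3.51 / 2180 = 0.001610.
Q = Σ(K_i·b_i) · W · i = 2617 × 461 × 0.001610 = 1942 m³/day.

1940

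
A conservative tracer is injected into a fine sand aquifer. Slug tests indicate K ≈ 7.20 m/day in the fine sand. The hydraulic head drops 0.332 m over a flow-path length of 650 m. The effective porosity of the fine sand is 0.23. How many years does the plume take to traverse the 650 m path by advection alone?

Hydraulic gradient i = Δh / L = 0.332 / 650 = 0.0005108.
Darcy flux q = K · i = 7.200 × 0.0005108 = 0.003678 m/day.
Seepage velocity v = q / n_e = 0.003678 / 0.23 = 0.01599 m/day.
Travel time t = L / v = 650 / 0.01599 = 40652 days = 111.3 years.

111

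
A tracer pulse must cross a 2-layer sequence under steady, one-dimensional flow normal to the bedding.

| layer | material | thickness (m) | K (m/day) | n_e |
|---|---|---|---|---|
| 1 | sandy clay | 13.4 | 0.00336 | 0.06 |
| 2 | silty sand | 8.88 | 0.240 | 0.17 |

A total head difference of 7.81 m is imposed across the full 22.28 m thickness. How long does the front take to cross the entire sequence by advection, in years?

With flow normal to the layers, continuity requires the same specific discharge q through every layer.
Σ(b_i/K_i) = 13.4/0.00336 + 8.88/0.240 = 4025 d.
q = Δh / Σ(b_i/K_i) = 7.81 / 4025 = 0.001940 m/day.
In each layer the seepage velocity is v_i = q/n_i, so the layer transit time is t_i = b_i·n_i / q:
  layer 1 (sandy clay): t_1 = 13.4 × 0.06 / 0.001940 = 414.4 d
  layer 2 (silty sand): t_2 = 8.88 × 0.17 / 0.001940 = 778.0 d
Total t = Σ t_i = 1192 days = 3.265 years.

3.26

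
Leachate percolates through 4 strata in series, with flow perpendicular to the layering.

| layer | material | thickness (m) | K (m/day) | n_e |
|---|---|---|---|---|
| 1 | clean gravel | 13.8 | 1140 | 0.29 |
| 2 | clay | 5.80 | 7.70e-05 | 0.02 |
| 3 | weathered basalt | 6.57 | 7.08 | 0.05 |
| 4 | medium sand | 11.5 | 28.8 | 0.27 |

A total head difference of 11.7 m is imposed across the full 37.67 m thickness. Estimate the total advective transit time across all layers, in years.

133

With flow normal to the layers, continuity requires the same specific discharge q through every layer.
Σ(b_i/K_i) = 13.8/1140 + 5.80/7.70e-05 + 6.57/7.08 + 11.5/28.8 = 75326 d.
q = Δh / Σ(b_i/K_i) = 11.7 / 75326 = 0.0001553 m/day.
In each layer the seepage velocity is v_i = q/n_i, so the layer transit time is t_i = b_i·n_i / q:
  layer 1 (clean gravel): t_1 = 13.8 × 0.29 / 0.0001553 = 25765 d
  layer 2 (clay): t_2 = 5.80 × 0.02 / 0.0001553 = 746.8 d
  layer 3 (weathered basalt): t_3 = 6.57 × 0.05 / 0.0001553 = 2115 d
  layer 4 (medium sand): t_4 = 11.5 × 0.27 / 0.0001553 = 19990 d
Total t = Σ t_i = 48617 days = 133.1 years.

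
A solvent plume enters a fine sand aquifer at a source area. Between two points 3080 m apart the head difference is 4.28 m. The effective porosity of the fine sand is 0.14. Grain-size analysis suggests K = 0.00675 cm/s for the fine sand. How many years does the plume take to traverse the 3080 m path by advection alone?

146

Convert K: 0.00675 cm/s × 864 = 5.832 m/day.
Hydraulic gradient i = Δh / L = 4.28 / 3080 = 0.001390.
Darcy flux q = K · i = 5.832 × 0.001390 = 0.008104 m/day.
Seepage velocity v = q / n_e = 0.008104 / 0.14 = 0.05789 m/day.
Travel time t = L / v = 3080 / 0.05789 = 53207 days = 145.7 years.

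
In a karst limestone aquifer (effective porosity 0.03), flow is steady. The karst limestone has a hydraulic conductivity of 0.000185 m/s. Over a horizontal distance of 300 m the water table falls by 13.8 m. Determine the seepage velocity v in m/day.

24.5

Convert K: 0.000185 m/s × 86400 = 15.98 m/day.
Hydraulic gradient i = Δh / L = 13.8 / 300 = 0.04600.
Darcy flux q = K · i = 15.98 × 0.04600 = 0.7353 m/day.
Seepage velocity v = q / n_e = 0.7353 / 0.03 = 24.51 m/day.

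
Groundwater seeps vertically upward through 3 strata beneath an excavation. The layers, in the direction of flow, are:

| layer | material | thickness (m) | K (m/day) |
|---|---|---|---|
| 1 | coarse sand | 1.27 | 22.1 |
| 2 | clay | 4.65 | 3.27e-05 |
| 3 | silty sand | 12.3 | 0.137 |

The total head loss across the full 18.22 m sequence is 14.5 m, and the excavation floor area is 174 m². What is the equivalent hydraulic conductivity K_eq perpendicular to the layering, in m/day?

Flow is perpendicular to layering, so the layers act in series and the equivalent K is the thickness-weighted harmonic mean.
Total thickness L = 1.27 + 4.65 + 12.3 = 18.22 m.
Σ(b_i/K_i) = 1.27/22.1 + 4.65/3.27e-05 + 12.3/0.137 = 1.423e+05 d.
K_eq = L / Σ(b_i/K_i) = 18.22 / 1.423e+05 = 0.0001280 m/day.

0.000128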